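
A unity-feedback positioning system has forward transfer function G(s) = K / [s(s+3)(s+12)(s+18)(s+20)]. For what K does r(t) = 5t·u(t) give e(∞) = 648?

System type = 1 (one pole at s=0).
K_v = lim_{s→0} s·G(s) = K / (3·12·18·20) = (1/12960)·K.
e_ss = 5/K_v = 648 ⇒ K_v = 5/648 ⇒ K = (5/648)/(1/12960) = 100.

100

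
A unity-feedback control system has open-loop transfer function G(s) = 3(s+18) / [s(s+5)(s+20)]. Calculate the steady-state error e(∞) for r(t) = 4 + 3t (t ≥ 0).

G(s) has one factor of s in the denominator, so the system is type 1. Treating each term separately:
  • 4: tracked with zero error.
  • 3t: e_ss = 3/K_v with K_v=0.54 → 50/9.
Total e_ss = 50/9.

50/9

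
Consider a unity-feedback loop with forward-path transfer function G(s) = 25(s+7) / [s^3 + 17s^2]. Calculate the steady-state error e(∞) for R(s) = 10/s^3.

34/35

The denominator has no term below 17s^2 — 2 poles at s=0, type 2.
K_a = lim_{s→0} s^2·G(s) = 25·7 / 17 = 175/17.
r(t) = 5t^2 gives R(s) = 10/s^3.
e_ss = 10/K_a = 10/(175/17) = 34/35.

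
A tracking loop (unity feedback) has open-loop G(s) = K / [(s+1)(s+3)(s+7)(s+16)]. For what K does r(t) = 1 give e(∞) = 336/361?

System type = 0 (no poles at s=0).
K_p = lim_{s→0} G(s) = K / (1·3·7·16) = (1/336)·K.
e_ss = 1/(1 + K_p) = 336/361 ⇒ 1 + (1/336)·K = 361/336 ⇒ K = 25.

25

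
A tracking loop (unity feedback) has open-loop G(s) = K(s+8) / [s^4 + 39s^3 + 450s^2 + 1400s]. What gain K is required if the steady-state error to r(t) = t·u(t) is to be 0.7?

250

Lowest-order denominator term is 1400s, so the open loop has 1 pole at the origin → type 1 system.
K_v = lim_{s→0} s·G(s) = K·8 / 1400 = (1/175)·K.
e_ss = 1/K_v = 0.7 ⇒ K_v = 10/7 ⇒ K = (10/7)/(1/175) = 250.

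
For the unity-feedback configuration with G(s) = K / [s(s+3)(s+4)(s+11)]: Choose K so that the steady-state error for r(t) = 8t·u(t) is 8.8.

The open loop has one pole at the origin → type 1 system.
K_v = lim_{s→0} s·G(s) = K / (3·4·11) = (1/132)·K.
e_ss = 8/K_v = 8.8 ⇒ K_v = 10/11 ⇒ K = (10/11)/(1/132) = 120.

120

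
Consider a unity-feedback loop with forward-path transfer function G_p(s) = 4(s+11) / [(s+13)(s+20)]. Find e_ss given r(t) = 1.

No free integrators in G_p(s): this is a type 0 system.
K_p = lim_{s→0} G_p(s) = 4·11 / (13·20) = 11/65.
e_ss = 1/(1 + K_p) = 1/(76/65) = 65/76.

65/76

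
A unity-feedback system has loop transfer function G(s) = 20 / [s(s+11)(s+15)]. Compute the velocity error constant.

4/33

System type = 1 (one pole at s=0).
K_v = lim_{s→0} s·G(s) = 20 / (11·15) = 4/33.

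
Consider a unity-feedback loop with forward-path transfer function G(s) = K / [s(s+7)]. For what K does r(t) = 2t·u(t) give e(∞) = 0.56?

25

G(s) has one factor of s in the denominator, so the system is type 1.
K_v = lim_{s→0} s·G(s) = K / (7) = (1/7)·K.
e_ss = 2/K_v = 0.56 ⇒ K_v = 25/7 ⇒ K = (25/7)/(1/7) = 25.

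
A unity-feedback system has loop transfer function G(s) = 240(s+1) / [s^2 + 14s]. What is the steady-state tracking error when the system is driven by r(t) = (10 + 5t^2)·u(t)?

Factoring s from the denominator leaves a polynomial with constant term 14, so the system is type 1. Treating each term separately:
  • 10: tracked with zero error.
  • 5t^2: a type-1 system cannot track it, e_ss → ∞.
The unbounded component dominates.

infinity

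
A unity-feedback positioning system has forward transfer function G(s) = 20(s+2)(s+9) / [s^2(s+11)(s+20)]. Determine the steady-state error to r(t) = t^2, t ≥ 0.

G(s) has two factors of s in the denominator, so the system is type 2.
K_a = lim_{s→0} s^2·G(s) = 20·2·9 / (11·20) = 18/11.
r(t) = t^2 gives R(s) = 2/s^3.
e_ss = 2/K_a = 2/(18/11) = 11/9.

11/9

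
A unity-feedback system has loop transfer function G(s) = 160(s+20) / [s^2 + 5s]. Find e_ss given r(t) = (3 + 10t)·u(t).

1/64

Factoring s from the denominator leaves a polynomial with constant term 5, so the system is type 1. Treating each term separately:
  • 3: tracked with zero error.
  • 10t: e_ss = 10/K_v with K_v=640 → 1/64.
Total e_ss = 1/64.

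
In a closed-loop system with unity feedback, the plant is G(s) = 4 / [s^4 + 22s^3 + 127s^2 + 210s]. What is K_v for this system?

2/105

Factoring s from the denominator leaves a polynomial with constant term 210, so the system is type 1.
K_v = lim_{s→0} s·G(s) = 4 / 210 = 2/105.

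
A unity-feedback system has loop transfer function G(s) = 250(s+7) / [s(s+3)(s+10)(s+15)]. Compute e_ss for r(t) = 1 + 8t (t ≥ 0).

72/35

G(s) has one factor of s in the denominator, so the system is type 1. Treating each term separately:
  • 1: tracked with zero error.
  • 8t: e_ss = 8/K_v with K_v=35/9 → 72/35.
Total e_ss = 72/35.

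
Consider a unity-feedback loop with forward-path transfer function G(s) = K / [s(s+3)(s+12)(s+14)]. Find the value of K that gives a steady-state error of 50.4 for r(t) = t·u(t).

10

System type = 1 (one pole at s=0).
K_v = lim_{s→0} s·G(s) = K / (3·12·14) = (1/504)·K.
e_ss = 1/K_v = 50.4 ⇒ K_v = 5/252 ⇒ K = (5/252)/(1/504) = 10.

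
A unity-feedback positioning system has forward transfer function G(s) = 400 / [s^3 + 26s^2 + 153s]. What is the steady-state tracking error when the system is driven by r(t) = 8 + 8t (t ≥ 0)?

3.06

Factoring s from the denominator leaves a polynomial with constant term 153, so the system is type 1. Treating each term separately:
  • 8: tracked with zero error.
  • 8t: e_ss = 8/K_v with K_v=400/153 → 3.06.
Total e_ss = 3.06.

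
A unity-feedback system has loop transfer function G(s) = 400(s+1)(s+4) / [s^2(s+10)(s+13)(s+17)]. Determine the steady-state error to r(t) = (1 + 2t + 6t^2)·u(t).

Two free integrators in G(s): this is a type 2 system. Treating each term separately:
  • 1: tracked with zero error.
  • 2t: tracked with zero error.
  • 6t^2: e_ss = 12/K_a with K_a=160/221 → 16.575.
Total e_ss = 16.575.

16.575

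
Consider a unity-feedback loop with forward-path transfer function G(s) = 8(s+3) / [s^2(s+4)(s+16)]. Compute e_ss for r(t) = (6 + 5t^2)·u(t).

80/3

System type = 2 (two poles at s=0). Treating each term separately:
  • 6: tracked with zero error.
  • 5t^2: e_ss = 10/K_a with K_a=0.375 → 80/3.
Total e_ss = 80/3.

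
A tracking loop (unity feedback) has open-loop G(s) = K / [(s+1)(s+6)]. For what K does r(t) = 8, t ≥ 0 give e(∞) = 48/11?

System type = 0 (no poles at s=0).
K_p = lim_{s→0} G(s) = K / (1·6) = (1/6)·K.
e_ss = 8/(1 + K_p) = 48/11 ⇒ 1 + (1/6)·K = 11/6 ⇒ K = 5.

5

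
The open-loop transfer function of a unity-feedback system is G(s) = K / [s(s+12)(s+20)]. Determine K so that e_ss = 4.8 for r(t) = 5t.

250

The open loop has one pole at the origin → type 1 system.
K_v = lim_{s→0} s·G(s) = K / (12·20) = (1/240)·K.
e_ss = 5/K_v = 4.8 ⇒ K_v = 25/24 ⇒ K = (25/24)/(1/240) = 250.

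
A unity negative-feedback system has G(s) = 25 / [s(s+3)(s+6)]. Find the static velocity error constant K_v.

System type = 1 (one pole at s=0).
K_v = lim_{s→0} s·G(s) = 25 / (3·6) = 25/18.

25/18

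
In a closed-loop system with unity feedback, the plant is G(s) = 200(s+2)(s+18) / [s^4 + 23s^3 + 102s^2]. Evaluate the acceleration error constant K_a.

1200/17

Lowest-order denominator term is 102s^2, so the open loop has 2 poles at the origin → type 2 system.
K_a = lim_{s→0} s^2·G(s) = 200·2·18 / 102 = 1200/17.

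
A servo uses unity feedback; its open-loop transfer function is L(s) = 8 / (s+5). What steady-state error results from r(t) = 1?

5/13

No free integrators in L(s): this is a type 0 system.
K_p = lim_{s→0} L(s) = 8 / (5) = 1.6.
e_ss = 1/(1 + K_p) = 1/2.6 = 5/13.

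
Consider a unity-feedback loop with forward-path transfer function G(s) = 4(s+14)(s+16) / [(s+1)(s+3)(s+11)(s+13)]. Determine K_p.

System type = 0 (no poles at s=0).
K_p = lim_{s→0} G(s) = 4·14·16 / (1·3·11·13) = 896/429.

896/429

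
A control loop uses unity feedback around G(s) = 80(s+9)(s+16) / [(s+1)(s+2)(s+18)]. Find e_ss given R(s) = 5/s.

No free integrators in G(s): this is a type 0 system.
K_p = lim_{s→0} G(s) = 80·9·16 / (1·2·18) = 320.
e_ss = 5/(1 + K_p) = 5/321.

5/321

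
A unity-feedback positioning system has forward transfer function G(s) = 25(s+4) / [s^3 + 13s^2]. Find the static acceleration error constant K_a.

100/13

Factoring s^2 from the denominator leaves a polynomial with constant term 13, so the system is type 2.
K_a = lim_{s→0} s^2·G(s) = 25·4 / 13 = 100/13.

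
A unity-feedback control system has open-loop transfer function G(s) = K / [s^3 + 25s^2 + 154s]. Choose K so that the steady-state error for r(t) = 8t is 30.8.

40

Lowest-order denominator term is 154s, so the open loop has 1 pole at the origin → type 1 system.
K_v = lim_{s→0} s·G(s) = K / 154 = (1/154)·K.
e_ss = 8/K_v = 30.8 ⇒ K_v = 20/77 ⇒ K = (20/77)/(1/154) = 40.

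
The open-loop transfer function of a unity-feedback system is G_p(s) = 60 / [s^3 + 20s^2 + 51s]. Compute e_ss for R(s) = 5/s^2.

4.25

Factoring s from the denominator leaves a polynomial with constant term 51, so the system is type 1.
K_v = lim_{s→0} s·G_p(s) = 60 / 51 = 20/17.
e_ss = 5/K_v = 5/(20/17) = 4.25.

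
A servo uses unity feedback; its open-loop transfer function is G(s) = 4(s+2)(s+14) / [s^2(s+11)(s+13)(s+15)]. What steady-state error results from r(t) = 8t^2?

Two free integrators in G(s): this is a type 2 system.
K_a = lim_{s→0} s^2·G(s) = 4·2·14 / (11·13·15) = 112/2145.
r(t) = 8t^2 gives R(s) = 16/s^3.
e_ss = 16/K_a = 16/(112/2145) = 2145/7.

2145/7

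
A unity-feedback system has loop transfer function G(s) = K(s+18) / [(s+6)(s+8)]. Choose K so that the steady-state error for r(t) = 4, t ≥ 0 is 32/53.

15

The open loop has no poles at the origin → type 0 system.
K_p = lim_{s→0} G(s) = K·18 / (6·8) = 0.375·K.
e_ss = 4/(1 + K_p) = 32/53 ⇒ 1 + 0.375·K = 6.625 ⇒ K = 15.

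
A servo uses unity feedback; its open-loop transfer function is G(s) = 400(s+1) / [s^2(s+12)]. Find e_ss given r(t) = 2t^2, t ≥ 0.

Two free integrators in G(s): this is a type 2 system.
K_a = lim_{s→0} s^2·G(s) = 400·1 / (12) = 100/3.
r(t) = 2t^2 gives R(s) = 4/s^3.
e_ss = 4/K_a = 4/(100/3) = 0.12.

0.12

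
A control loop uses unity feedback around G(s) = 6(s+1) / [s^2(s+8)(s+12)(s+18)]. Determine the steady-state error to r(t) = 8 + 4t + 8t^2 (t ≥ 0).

G(s) has two factors of s in the denominator, so the system is type 2. Taking each input component in turn:
  • 8: tracked with zero error.
  • 4t: tracked with zero error.
  • 8t^2: e_ss = 16/K_a with K_a=1/288 → 4608.
Total e_ss = 4608.

4608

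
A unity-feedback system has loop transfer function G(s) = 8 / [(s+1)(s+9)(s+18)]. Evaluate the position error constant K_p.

4/81

G(s) has no factors of s in the denominator, so the system is type 0.
K_p = lim_{s→0} G(s) = 8 / (1·9·18) = 4/81.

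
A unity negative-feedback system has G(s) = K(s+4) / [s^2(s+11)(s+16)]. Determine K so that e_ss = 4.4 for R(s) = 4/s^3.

40

The open loop has two poles at the origin → type 2 system.
K_a = lim_{s→0} s^2·G(s) = K·4 / (11·16) = (1/44)·K.
e_ss = 4/K_a = 4.4 ⇒ K_a = 10/11 ⇒ K = (10/11)/(1/44) = 40.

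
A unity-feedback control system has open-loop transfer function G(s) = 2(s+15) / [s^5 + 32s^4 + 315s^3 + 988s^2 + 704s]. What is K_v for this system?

Factoring s from the denominator leaves a polynomial with constant term 704, so the system is type 1.
K_v = lim_{s→0} s·G(s) = 2·15 / 704 = 15/352.

15/352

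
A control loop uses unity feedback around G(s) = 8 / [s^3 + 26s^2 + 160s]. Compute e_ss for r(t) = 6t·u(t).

120

The denominator has no term below 160s — 1 pole at s=0, type 1.
K_v = lim_{s→0} s·G(s) = 8 / 160 = 0.05.
e_ss = 6/K_v = 6/0.05 = 120.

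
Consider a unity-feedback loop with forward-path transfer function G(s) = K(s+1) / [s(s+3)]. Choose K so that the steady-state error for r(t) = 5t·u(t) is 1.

15

The open loop has one pole at the origin → type 1 system.
K_v = lim_{s→0} s·G(s) = K·1 / (3) = (1/3)·K.
e_ss = 5/K_v = 1 ⇒ K_v = 5 ⇒ K = 5/(1/3) = 15.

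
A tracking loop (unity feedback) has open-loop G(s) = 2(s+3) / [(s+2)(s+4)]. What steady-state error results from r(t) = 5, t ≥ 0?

20/7

No free integrators in G(s): this is a type 0 system.
K_p = lim_{s→0} G(s) = 2·3 / (2·4) = 0.75.
e_ss = 5/(1 + K_p) = 5/1.75 = 20/7.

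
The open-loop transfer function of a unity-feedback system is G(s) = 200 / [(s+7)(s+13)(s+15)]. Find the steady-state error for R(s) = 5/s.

1365/313

The open loop has no poles at the origin → type 0 system.
K_p = lim_{s→0} G(s) = 200 / (7·13·15) = 40/273.
e_ss = 5/(1 + K_p) = 5/(313/273) = 1365/313.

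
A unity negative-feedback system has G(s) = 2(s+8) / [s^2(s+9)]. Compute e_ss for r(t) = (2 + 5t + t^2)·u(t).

Two free integrators in G(s): this is a type 2 system. Treating each term separately:
  • 2: tracked with zero error.
  • 5t: tracked with zero error.
  • t^2: e_ss = 2/K_a with K_a=16/9 → 1.125.
Total e_ss = 1.125.

1.125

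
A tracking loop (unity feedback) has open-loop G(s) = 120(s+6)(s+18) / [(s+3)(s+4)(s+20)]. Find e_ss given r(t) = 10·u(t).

G(s) has no factors of s in the denominator, so the system is type 0.
K_p = lim_{s→0} G(s) = 120·6·18 / (3·4·20) = 54.
e_ss = 10/(1 + K_p) = 10/55 = 2/11.

2/11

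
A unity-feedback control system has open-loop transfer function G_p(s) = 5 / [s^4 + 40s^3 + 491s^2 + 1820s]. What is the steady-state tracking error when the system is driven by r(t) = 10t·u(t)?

The denominator has no term below 1820s — 1 pole at s=0, type 1.
K_v = lim_{s→0} s·G_p(s) = 5 / 1820 = 1/364.
e_ss = 10/K_v = 10/(1/364) = 3640.

3640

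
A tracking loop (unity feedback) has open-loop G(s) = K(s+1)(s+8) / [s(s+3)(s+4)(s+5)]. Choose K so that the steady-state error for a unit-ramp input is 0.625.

12

The open loop has one pole at the origin → type 1 system.
K_v = lim_{s→0} s·G(s) = K·1·8 / (3·4·5) = (2/15)·K.
e_ss = 1/K_v = 0.625 ⇒ K_v = 1.6 ⇒ K = 1.6/(2/15) = 12.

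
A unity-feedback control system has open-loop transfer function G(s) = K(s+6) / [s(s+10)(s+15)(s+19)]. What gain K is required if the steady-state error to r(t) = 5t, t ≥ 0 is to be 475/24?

120

The open loop has one pole at the origin → type 1 system.
K_v = lim_{s→0} s·G(s) = K·6 / (10·15·19) = (1/475)·K.
e_ss = 5/K_v = 475/24 ⇒ K_v = 24/95 ⇒ K = (24/95)/(1/475) = 120.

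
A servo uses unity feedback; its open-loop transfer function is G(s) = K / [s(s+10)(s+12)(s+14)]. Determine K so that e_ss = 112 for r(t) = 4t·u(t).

60

The open loop has one pole at the origin → type 1 system.
K_v = lim_{s→0} s·G(s) = K / (10·12·14) = (1/1680)·K.
e_ss = 4/K_v = 112 ⇒ K_v = 1/28 ⇒ K = (1/28)/(1/1680) = 60.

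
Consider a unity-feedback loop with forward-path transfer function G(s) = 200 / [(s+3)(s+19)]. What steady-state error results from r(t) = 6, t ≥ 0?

342/257

G(s) has no factors of s in the denominator, so the system is type 0.
K_p = lim_{s→0} G(s) = 200 / (3·19) = 200/57.
e_ss = 6/(1 + K_p) = 6/(257/57) = 342/257.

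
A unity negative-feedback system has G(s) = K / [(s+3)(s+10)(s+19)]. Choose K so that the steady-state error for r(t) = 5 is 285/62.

50

The open loop has no poles at the origin → type 0 system.
K_p = lim_{s→0} G(s) = K / (3·10·19) = (1/570)·K.
e_ss = 5/(1 + K_p) = 285/62 ⇒ 1 + (1/570)·K = 62/57 ⇒ K = 50.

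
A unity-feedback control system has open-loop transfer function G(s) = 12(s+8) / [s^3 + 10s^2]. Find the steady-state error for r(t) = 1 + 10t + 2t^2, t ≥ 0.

5/12

The denominator has no term below 10s^2 — 2 poles at s=0, type 2. By superposition:
  • 1: tracked with zero error.
  • 10t: tracked with zero error.
  • 2t^2: e_ss = 4/K_a with K_a=9.6 → 5/12.
Total e_ss = 5/12.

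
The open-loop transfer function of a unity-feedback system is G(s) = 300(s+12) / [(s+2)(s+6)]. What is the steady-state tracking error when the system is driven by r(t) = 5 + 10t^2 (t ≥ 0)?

System type = 0 (no poles at s=0). By superposition:
  • 5: e_ss = 5/(1+K_p) with K_p=300 → 5/301.
  • 10t^2: a type-0 system cannot track it, e_ss → ∞.
The unbounded component dominates.

infinity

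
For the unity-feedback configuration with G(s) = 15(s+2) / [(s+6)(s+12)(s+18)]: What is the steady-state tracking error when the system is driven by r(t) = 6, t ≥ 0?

G(s) has no factors of s in the denominator, so the system is type 0.
K_p = lim_{s→0} G(s) = 15·2 / (6·12·18) = 5/216.
e_ss = 6/(1 + K_p) = 6/(221/216) = 1296/221.

1296/221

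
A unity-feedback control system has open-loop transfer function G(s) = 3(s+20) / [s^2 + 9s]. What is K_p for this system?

K_p = lim_{s→0} G(s); with 1 pole at the origin the limit diverges, so K_p = ∞.

infinity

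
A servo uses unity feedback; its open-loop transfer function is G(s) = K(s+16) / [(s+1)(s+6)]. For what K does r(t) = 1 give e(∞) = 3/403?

50

No free integrators in G(s): this is a type 0 system.
K_p = lim_{s→0} G(s) = K·16 / (1·6) = (8/3)·K.
e_ss = 1/(1 + K_p) = 3/403 ⇒ 1 + (8/3)·K = 403/3 ⇒ K = 50.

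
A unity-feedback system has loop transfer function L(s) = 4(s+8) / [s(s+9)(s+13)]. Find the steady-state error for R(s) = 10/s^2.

36.5625

L(s) has one factor of s in the denominator, so the system is type 1.
K_v = lim_{s→0} s·L(s) = 4·8 / (9·13) = 32/117.
e_ss = 10/K_v = 10/(32/117) = 36.5625.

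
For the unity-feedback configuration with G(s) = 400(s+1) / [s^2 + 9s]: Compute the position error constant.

K_p = lim_{s→0} G(s); with 1 pole at the origin the limit diverges, so K_p = ∞.

infinity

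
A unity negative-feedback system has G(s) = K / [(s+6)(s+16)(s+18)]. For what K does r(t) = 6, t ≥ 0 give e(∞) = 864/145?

12

G(s) has no factors of s in the denominator, so the system is type 0.
K_p = lim_{s→0} G(s) = K / (6·16·18) = (1/1728)·K.
e_ss = 6/(1 + K_p) = 864/145 ⇒ 1 + (1/1728)·K = 145/144 ⇒ K = 12.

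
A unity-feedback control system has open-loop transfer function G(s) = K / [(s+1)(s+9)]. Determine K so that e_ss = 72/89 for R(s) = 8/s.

80

The open loop has no poles at the origin → type 0 system.
K_p = lim_{s→0} G(s) = K / (1·9) = (1/9)·K.
e_ss = 8/(1 + K_p) = 72/89 ⇒ 1 + (1/9)·K = 89/9 ⇒ K = 80.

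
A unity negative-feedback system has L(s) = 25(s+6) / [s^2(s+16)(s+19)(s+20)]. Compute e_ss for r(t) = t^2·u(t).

1216/15

System type = 2 (two poles at s=0).
K_a = lim_{s→0} s^2·L(s) = 25·6 / (16·19·20) = 15/608.
r(t) = t^2 gives R(s) = 2/s^3.
e_ss = 2/K_a = 2/(15/608) = 1216/15.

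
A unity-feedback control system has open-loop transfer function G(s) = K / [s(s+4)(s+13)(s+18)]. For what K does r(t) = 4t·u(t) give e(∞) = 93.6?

40

The open loop has one pole at the origin → type 1 system.
K_v = lim_{s→0} s·G(s) = K / (4·13·18) = (1/936)·K.
e_ss = 4/K_v = 93.6 ⇒ K_v = 5/117 ⇒ K = (5/117)/(1/936) = 40.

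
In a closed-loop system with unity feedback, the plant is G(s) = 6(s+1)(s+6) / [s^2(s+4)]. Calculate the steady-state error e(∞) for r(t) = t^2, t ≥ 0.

2/9

System type = 2 (two poles at s=0).
K_a = lim_{s→0} s^2·G(s) = 6·1·6 / (4) = 9.
r(t) = t^2 gives R(s) = 2/s^3.
e_ss = 2/K_a = 2/9.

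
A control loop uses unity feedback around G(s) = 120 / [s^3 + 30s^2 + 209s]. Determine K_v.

120/209

Factoring s from the denominator leaves a polynomial with constant term 209, so the system is type 1.
K_v = lim_{s→0} s·G(s) = 120 / 209 = 120/209.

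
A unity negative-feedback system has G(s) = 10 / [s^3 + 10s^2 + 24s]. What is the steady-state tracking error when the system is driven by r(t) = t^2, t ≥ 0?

infinity

Lowest-order denominator term is 24s, so the open loop has 1 pole at the origin → type 1 system.
For a type-1 system K_a = 0, so e_ss to a parabolic input is unbounded.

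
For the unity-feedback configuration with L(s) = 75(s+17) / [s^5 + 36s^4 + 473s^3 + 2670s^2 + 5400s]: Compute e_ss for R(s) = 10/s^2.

Lowest-order denominator term is 5400s, so the open loop has 1 pole at the origin → type 1 system.
K_v = lim_{s→0} s·L(s) = 75·17 / 5400 = 17/72.
e_ss = 10/K_v = 10/(17/72) = 720/17.

720/17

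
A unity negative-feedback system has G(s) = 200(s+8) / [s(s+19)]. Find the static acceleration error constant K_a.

0

The open loop has one pole at the origin → type 1 system.
K_a = lim_{s→0} s^2·G(s) = 0 (the extra factor of s kills the finite limit).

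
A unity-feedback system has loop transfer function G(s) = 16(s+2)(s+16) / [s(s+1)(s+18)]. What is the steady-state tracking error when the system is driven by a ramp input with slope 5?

45/256

The open loop has one pole at the origin → type 1 system.
K_v = lim_{s→0} s·G(s) = 16·2·16 / (1·18) = 256/9.
e_ss = 5/K_v = 5/(256/9) = 45/256.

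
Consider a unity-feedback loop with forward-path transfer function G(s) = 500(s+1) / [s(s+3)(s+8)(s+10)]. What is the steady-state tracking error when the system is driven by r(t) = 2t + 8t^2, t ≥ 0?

infinity

System type = 1 (one pole at s=0). By superposition:
  • 2t: e_ss = 2/K_v with K_v=25/12 → 0.96.
  • 8t^2: a type-1 system cannot track it, e_ss → ∞.
The unbounded component dominates.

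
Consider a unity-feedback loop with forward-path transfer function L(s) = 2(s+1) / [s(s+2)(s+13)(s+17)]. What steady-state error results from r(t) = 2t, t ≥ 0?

442

System type = 1 (one pole at s=0).
K_v = lim_{s→0} s·L(s) = 2·1 / (2·13·17) = 1/221.
e_ss = 2/K_v = 2/(1/221) = 442.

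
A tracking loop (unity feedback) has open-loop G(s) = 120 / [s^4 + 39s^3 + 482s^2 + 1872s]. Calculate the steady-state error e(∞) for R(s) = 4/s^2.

Lowest-order denominator term is 1872s, so the open loop has 1 pole at the origin → type 1 system.
K_v = lim_{s→0} s·G(s) = 120 / 1872 = 5/78.
e_ss = 4/K_v = 4/(5/78) = 62.4.

62.4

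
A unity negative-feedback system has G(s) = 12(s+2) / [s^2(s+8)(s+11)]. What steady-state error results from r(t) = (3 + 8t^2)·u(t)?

System type = 2 (two poles at s=0). By superposition:
  • 3: tracked with zero error.
  • 8t^2: e_ss = 16/K_a with K_a=3/11 → 176/3.
Total e_ss = 176/3.

176/3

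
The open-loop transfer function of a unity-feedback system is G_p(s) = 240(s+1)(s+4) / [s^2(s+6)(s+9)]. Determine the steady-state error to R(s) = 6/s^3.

0.3375

System type = 2 (two poles at s=0).
K_a = lim_{s→0} s^2·G_p(s) = 240·1·4 / (6·9) = 160/9.
r(t) = 3t^2 gives R(s) = 6/s^3.
e_ss = 6/K_a = 6/(160/9) = 0.3375.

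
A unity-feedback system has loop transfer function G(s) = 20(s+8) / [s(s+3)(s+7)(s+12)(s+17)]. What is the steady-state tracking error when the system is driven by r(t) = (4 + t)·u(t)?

26.775

One free integrator in G(s): this is a type 1 system. Taking each input component in turn:
  • 4: tracked with zero error.
  • t: e_ss = 1/K_v with K_v=40/1071 → 26.775.
Total e_ss = 26.775.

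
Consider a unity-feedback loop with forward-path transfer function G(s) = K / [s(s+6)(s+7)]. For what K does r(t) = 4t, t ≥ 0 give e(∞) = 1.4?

System type = 1 (one pole at s=0).
K_v = lim_{s→0} s·G(s) = K / (6·7) = (1/42)·K.
e_ss = 4/K_v = 1.4 ⇒ K_v = 20/7 ⇒ K = (20/7)/(1/42) = 120.

120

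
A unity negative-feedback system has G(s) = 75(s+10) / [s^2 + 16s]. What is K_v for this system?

46.875

The denominator has no term below 16s — 1 pole at s=0, type 1.
K_v = lim_{s→0} s·G(s) = 75·10 / 16 = 46.875.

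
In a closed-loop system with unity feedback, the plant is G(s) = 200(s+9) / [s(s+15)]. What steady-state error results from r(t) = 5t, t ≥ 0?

One free integrator in G(s): this is a type 1 system.
K_v = lim_{s→0} s·G(s) = 200·9 / (15) = 120.
e_ss = 5/K_v = 5/120 = 1/24.

1/24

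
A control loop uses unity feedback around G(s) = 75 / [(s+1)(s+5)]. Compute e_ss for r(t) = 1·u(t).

G(s) has no factors of s in the denominator, so the system is type 0.
K_p = lim_{s→0} G(s) = 75 / (1·5) = 15.
e_ss = 1/(1 + K_p) = 1/16 = 0.0625.

0.0625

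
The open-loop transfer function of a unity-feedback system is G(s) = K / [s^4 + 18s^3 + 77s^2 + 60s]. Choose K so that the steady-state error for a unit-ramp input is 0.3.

200

Lowest-order denominator term is 60s, so the open loop has 1 pole at the origin → type 1 system.
K_v = lim_{s→0} s·G(s) = K / 60 = (1/60)·K.
e_ss = 1/K_v = 0.3 ⇒ K_v = 10/3 ⇒ K = (10/3)/(1/60) = 200.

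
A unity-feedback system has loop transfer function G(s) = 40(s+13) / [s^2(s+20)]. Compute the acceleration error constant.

Two free integrators in G(s): this is a type 2 system.
K_a = lim_{s→0} s^2·G(s) = 40·13 / (20) = 26.

26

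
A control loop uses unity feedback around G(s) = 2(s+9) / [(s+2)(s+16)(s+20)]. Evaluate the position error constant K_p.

System type = 0 (no poles at s=0).
K_p = lim_{s→0} G(s) = 2·9 / (2·16·20) = 9/320.

9/320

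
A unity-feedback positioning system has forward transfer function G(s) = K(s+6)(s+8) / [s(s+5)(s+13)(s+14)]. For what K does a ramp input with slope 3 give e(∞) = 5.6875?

One free integrator in G(s): this is a type 1 system.
K_v = lim_{s→0} s·G(s) = K·6·8 / (5·13·14) = (24/455)·K.
e_ss = 3/K_v = 5.6875 ⇒ K_v = 48/91 ⇒ K = (48/91)/(24/455) = 10.

10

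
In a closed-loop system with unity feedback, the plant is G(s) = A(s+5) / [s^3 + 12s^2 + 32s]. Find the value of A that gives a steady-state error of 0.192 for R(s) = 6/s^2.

200

Lowest-order denominator term is 32s, so the open loop has 1 pole at the origin → type 1 system.
K_v = lim_{s→0} s·G(s) = A·5 / 32 = (5/32)·A.
e_ss = 6/K_v = 0.192 ⇒ K_v = 31.25 ⇒ A = 31.25/(5/32) = 200.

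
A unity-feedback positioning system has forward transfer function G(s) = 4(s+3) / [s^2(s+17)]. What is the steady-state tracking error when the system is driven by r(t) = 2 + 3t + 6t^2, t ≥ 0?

Two free integrators in G(s): this is a type 2 system. Treating each term separately:
  • 2: tracked with zero error.
  • 3t: tracked with zero error.
  • 6t^2: e_ss = 12/K_a with K_a=12/17 → 17.
Total e_ss = 17.

17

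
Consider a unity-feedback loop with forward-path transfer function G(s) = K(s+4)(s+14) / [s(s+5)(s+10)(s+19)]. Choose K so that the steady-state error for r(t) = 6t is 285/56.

20

System type = 1 (one pole at s=0).
K_v = lim_{s→0} s·G(s) = K·4·14 / (5·10·19) = (28/475)·K.
e_ss = 6/K_v = 285/56 ⇒ K_v = 112/95 ⇒ K = (112/95)/(28/475) = 20.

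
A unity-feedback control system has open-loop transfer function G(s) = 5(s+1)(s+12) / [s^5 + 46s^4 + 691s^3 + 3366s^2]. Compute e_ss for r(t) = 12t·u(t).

0

Factoring s^2 from the denominator leaves a polynomial with constant term 3366, so the system is type 2.
K_v = ∞ for a type-2 system; e_ss to a ramp is zero.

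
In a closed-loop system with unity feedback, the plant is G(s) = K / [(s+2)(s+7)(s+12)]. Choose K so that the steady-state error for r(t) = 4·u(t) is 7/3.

120

The open loop has no poles at the origin → type 0 system.
K_p = lim_{s→0} G(s) = K / (2·7·12) = (1/168)·K.
e_ss = 4/(1 + K_p) = 7/3 ⇒ 1 + (1/168)·K = 12/7 ⇒ K = 120.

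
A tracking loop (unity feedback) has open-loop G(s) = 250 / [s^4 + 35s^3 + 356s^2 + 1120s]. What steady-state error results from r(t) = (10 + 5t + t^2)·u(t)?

The denominator has no term below 1120s — 1 pole at s=0, type 1. By superposition:
  • 10: tracked with zero error.
  • 5t: e_ss = 5/K_v with K_v=25/112 → 22.4.
  • t^2: a type-1 system cannot track it, e_ss → ∞.
The unbounded component dominates.

infinity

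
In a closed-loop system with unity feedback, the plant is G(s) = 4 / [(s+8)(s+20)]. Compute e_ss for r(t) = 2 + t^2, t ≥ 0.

G(s) has no factors of s in the denominator, so the system is type 0. Treating each term separately:
  • 2: e_ss = 2/(1+K_p) with K_p=0.025 → 80/41.
  • t^2: a type-0 system cannot track it, e_ss → ∞.
The unbounded component dominates.

infinity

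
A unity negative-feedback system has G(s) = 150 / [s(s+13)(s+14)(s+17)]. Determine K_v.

75/1547

G(s) has one factor of s in the denominator, so the system is type 1.
K_v = lim_{s→0} s·G(s) = 150 / (13·14·17) = 75/1547.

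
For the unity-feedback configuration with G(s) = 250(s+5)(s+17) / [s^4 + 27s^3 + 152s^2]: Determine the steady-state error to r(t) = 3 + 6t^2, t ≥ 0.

The denominator has no term below 152s^2 — 2 poles at s=0, type 2. Treating each term separately:
  • 3: tracked with zero error.
  • 6t^2: e_ss = 12/K_a with K_a=10625/76 → 912/10625.
Total e_ss = 912/10625.

912/10625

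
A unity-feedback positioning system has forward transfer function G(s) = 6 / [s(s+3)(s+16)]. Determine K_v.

System type = 1 (one pole at s=0).
K_v = lim_{s→0} s·G(s) = 6 / (3·16) = 0.125.

0.125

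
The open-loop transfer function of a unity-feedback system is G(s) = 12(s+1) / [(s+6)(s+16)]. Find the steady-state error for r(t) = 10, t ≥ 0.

G(s) has no factors of s in the denominator, so the system is type 0.
K_p = lim_{s→0} G(s) = 12·1 / (6·16) = 0.125.
e_ss = 10/(1 + K_p) = 10/1.125 = 80/9.

80/9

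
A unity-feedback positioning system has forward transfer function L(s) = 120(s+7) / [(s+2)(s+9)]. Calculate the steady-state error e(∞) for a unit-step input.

3/143

No free integrators in L(s): this is a type 0 system.
K_p = lim_{s→0} L(s) = 120·7 / (2·9) = 140/3.
e_ss = 1/(1 + K_p) = 1/(143/3) = 3/143.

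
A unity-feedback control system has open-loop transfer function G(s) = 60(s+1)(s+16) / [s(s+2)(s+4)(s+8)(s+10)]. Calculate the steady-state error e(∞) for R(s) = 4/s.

0

G(s) has one factor of s in the denominator, so the system is type 1.
A type-1 system has K_p = ∞, so it tracks a step input with zero steady-state error.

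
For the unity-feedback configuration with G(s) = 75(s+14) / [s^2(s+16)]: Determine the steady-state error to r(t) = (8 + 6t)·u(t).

0

Two free integrators in G(s): this is a type 2 system. By superposition:
  • 8: tracked with zero error.
  • 6t: tracked with zero error.
Total e_ss = 0.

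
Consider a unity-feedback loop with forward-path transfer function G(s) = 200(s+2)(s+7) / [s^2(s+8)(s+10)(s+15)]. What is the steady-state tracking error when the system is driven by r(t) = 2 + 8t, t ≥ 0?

0

System type = 2 (two poles at s=0). Treating each term separately:
  • 2: tracked with zero error.
  • 8t: tracked with zero error.
Total e_ss = 0.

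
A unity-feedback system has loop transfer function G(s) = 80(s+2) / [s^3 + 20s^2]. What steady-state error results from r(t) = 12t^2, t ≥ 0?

Factoring s^2 from the denominator leaves a polynomial with constant term 20, so the system is type 2.
K_a = lim_{s→0} s^2·G(s) = 80·2 / 20 = 8.
r(t) = 12t^2 gives R(s) = 24/s^3.
e_ss = 24/K_a = 24/8 = 3.

3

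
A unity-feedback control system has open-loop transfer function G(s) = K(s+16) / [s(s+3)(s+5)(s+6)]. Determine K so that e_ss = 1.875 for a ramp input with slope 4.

12

G(s) has one factor of s in the denominator, so the system is type 1.
K_v = lim_{s→0} s·G(s) = K·16 / (3·5·6) = (8/45)·K.
e_ss = 4/K_v = 1.875 ⇒ K_v = 32/15 ⇒ K = (32/15)/(8/45) = 12.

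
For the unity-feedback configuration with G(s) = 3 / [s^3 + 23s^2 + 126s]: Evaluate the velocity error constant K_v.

Lowest-order denominator term is 126s, so the open loop has 1 pole at the origin → type 1 system.
K_v = lim_{s→0} s·G(s) = 3 / 126 = 1/42.

1/42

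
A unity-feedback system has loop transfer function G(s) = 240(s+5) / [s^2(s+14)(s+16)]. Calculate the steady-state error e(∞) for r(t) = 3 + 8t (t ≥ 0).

Two free integrators in G(s): this is a type 2 system. By superposition:
  • 3: tracked with zero error.
  • 8t: tracked with zero error.
Total e_ss = 0.

0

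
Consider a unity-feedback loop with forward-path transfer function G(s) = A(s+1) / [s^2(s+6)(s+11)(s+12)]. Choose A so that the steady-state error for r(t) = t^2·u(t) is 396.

G(s) has two factors of s in the denominator, so the system is type 2.
K_a = lim_{s→0} s^2·G(s) = A·1 / (6·11·12) = (1/792)·A.
e_ss = 2/K_a = 396 ⇒ K_a = 1/198 ⇒ A = (1/198)/(1/792) = 4.

4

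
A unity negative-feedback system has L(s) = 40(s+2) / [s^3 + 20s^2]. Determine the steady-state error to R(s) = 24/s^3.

6

The denominator has no term below 20s^2 — 2 poles at s=0, type 2.
K_a = lim_{s→0} s^2·L(s) = 40·2 / 20 = 4.
r(t) = 12t^2 gives R(s) = 24/s^3.
e_ss = 24/K_a = 24/4 = 6.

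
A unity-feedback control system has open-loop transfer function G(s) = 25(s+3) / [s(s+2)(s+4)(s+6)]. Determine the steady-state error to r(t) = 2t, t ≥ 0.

One free integrator in G(s): this is a type 1 system.
K_v = lim_{s→0} s·G(s) = 25·3 / (2·4·6) = 1.5625.
e_ss = 2/K_v = 2/1.5625 = 1.28.

1.28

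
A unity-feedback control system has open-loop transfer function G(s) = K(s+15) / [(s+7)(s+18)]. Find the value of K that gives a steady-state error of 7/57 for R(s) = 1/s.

60

G(s) has no factors of s in the denominator, so the system is type 0.
K_p = lim_{s→0} G(s) = K·15 / (7·18) = (5/42)·K.
e_ss = 1/(1 + K_p) = 7/57 ⇒ 1 + (5/42)·K = 57/7 ⇒ K = 60.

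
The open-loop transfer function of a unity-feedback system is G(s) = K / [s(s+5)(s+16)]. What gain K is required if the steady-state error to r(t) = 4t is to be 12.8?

25

The open loop has one pole at the origin → type 1 system.
K_v = lim_{s→0} s·G(s) = K / (5·16) = 0.0125·K.
e_ss = 4/K_v = 12.8 ⇒ K_v = 0.3125 ⇒ K = 0.3125/0.0125 = 25.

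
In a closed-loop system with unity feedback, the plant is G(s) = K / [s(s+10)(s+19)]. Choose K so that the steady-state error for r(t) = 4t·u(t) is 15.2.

The open loop has one pole at the origin → type 1 system.
K_v = lim_{s→0} s·G(s) = K / (10·19) = (1/190)·K.
e_ss = 4/K_v = 15.2 ⇒ K_v = 5/19 ⇒ K = (5/19)/(1/190) = 50.

50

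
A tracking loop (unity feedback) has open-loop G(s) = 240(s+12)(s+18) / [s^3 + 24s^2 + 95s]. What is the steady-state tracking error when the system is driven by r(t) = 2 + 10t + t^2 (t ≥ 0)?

Lowest-order denominator term is 95s, so the open loop has 1 pole at the origin → type 1 system. By superposition:
  • 2: tracked with zero error.
  • 10t: e_ss = 10/K_v with K_v=10368/19 → 95/5184.
  • t^2: a type-1 system cannot track it, e_ss → ∞.
The unbounded component dominates.

infinity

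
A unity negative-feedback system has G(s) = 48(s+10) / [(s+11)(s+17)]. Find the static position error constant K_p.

480/187

G(s) has no factors of s in the denominator, so the system is type 0.
K_p = lim_{s→0} G(s) = 48·10 / (11·17) = 480/187.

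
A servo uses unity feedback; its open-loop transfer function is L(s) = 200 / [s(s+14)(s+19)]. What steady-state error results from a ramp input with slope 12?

One free integrator in L(s): this is a type 1 system.
K_v = lim_{s→0} s·L(s) = 200 / (14·19) = 100/133.
e_ss = 12/K_v = 12/(100/133) = 15.96.

15.96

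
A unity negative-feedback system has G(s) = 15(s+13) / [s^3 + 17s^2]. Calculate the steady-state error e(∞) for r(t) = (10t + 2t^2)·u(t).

68/195

The denominator has no term below 17s^2 — 2 poles at s=0, type 2. Treating each term separately:
  • 10t: tracked with zero error.
  • 2t^2: e_ss = 4/K_a with K_a=195/17 → 68/195.
Total e_ss = 68/195.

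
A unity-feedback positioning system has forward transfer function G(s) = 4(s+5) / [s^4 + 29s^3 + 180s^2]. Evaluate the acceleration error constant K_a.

1/9

Lowest-order denominator term is 180s^2, so the open loop has 2 poles at the origin → type 2 system.
K_a = lim_{s→0} s^2·G(s) = 4·5 / 180 = 1/9.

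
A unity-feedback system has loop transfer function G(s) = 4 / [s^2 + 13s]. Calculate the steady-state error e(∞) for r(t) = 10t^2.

Lowest-order denominator term is 13s, so the open loop has 1 pole at the origin → type 1 system.
For a type-1 system K_a = 0, so e_ss to a parabolic input is unbounded.

infinity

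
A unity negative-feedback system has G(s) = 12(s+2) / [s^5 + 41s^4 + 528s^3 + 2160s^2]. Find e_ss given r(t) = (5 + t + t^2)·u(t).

The denominator has no term below 2160s^2 — 2 poles at s=0, type 2. Taking each input component in turn:
  • 5: tracked with zero error.
  • t: tracked with zero error.
  • t^2: e_ss = 2/K_a with K_a=1/90 → 180.
Total e_ss = 180.

180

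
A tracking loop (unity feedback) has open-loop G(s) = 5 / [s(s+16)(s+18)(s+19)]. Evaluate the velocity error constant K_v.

One free integrator in G(s): this is a type 1 system.
K_v = lim_{s→0} s·G(s) = 5 / (16·18·19) = 5/5472.

5/5472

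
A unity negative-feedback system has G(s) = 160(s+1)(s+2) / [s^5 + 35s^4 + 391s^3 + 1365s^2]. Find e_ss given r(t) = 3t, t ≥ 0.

0

The denominator has no term below 1365s^2 — 2 poles at s=0, type 2.
A type-2 system has K_v = ∞, so it tracks a ramp input with zero steady-state error.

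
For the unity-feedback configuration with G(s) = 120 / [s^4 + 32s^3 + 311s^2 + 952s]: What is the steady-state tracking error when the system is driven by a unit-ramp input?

119/15

Lowest-order denominator term is 952s, so the open loop has 1 pole at the origin → type 1 system.
K_v = lim_{s→0} s·G(s) = 120 / 952 = 15/119.
e_ss = 1/K_v = 1/(15/119) = 119/15.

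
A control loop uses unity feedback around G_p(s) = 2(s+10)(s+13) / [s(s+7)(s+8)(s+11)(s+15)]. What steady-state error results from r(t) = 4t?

The open loop has one pole at the origin → type 1 system.
K_v = lim_{s→0} s·G_p(s) = 2·10·13 / (7·8·11·15) = 13/462.
e_ss = 4/K_v = 4/(13/462) = 1848/13.

1848/13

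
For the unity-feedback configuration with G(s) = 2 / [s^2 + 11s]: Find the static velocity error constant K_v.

Factoring s from the denominator leaves a polynomial with constant term 11, so the system is type 1.
K_v = lim_{s→0} s·G(s) = 2 / 11 = 2/11.

2/11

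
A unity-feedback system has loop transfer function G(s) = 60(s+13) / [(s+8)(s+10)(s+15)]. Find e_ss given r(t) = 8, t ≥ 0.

No free integrators in G(s): this is a type 0 system.
K_p = lim_{s→0} G(s) = 60·13 / (8·10·15) = 0.65.
e_ss = 8/(1 + K_p) = 8/1.65 = 160/33.

160/33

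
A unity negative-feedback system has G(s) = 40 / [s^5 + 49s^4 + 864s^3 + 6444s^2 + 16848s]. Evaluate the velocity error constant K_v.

The denominator has no term below 16848s — 1 pole at s=0, type 1.
K_v = lim_{s→0} s·G(s) = 40 / 16848 = 5/2106.

5/2106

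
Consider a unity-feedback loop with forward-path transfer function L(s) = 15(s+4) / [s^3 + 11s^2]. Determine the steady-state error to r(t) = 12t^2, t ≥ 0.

4.4

Factoring s^2 from the denominator leaves a polynomial with constant term 11, so the system is type 2.
K_a = lim_{s→0} s^2·L(s) = 15·4 / 11 = 60/11.
r(t) = 12t^2 gives R(s) = 24/s^3.
e_ss = 24/K_a = 24/(60/11) = 4.4.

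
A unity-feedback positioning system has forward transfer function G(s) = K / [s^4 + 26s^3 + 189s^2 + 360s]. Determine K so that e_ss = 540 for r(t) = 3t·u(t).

Factoring s from the denominator leaves a polynomial with constant term 360, so the system is type 1.
K_v = lim_{s→0} s·G(s) = K / 360 = (1/360)·K.
e_ss = 3/K_v = 540 ⇒ K_v = 1/180 ⇒ K = (1/180)/(1/360) = 2.

2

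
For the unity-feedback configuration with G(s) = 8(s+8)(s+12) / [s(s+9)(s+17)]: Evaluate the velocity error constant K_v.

The open loop has one pole at the origin → type 1 system.
K_v = lim_{s→0} s·G(s) = 8·8·12 / (9·17) = 256/51.

256/51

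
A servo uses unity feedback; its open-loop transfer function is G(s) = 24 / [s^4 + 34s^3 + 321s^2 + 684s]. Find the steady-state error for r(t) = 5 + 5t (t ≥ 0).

142.5

Factoring s from the denominator leaves a polynomial with constant term 684, so the system is type 1. Treating each term separately:
  • 5: tracked with zero error.
  • 5t: e_ss = 5/K_v with K_v=2/57 → 142.5.
Total e_ss = 142.5.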